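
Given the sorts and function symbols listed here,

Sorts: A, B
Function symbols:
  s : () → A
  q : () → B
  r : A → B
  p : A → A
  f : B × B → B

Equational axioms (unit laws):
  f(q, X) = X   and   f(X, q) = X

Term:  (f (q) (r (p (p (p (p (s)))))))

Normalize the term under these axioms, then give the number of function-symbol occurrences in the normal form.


size = 6

1. (f (q) (r (p (p (p (p (s)))))))  →  (r (p (p (p (p (s))))))
normal form: (r (p (p (p (p (s))))))


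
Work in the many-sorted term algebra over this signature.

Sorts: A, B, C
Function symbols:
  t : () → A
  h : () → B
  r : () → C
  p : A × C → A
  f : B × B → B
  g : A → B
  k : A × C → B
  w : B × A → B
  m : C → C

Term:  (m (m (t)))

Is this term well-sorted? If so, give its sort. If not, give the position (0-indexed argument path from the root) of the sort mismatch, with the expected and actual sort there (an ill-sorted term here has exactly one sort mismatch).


    (t) : A
  (m (t)) : ✗ arg 0 at [0, 0] has sort A, expected C

ill-sorted at position [0, 0]: expected C, got A


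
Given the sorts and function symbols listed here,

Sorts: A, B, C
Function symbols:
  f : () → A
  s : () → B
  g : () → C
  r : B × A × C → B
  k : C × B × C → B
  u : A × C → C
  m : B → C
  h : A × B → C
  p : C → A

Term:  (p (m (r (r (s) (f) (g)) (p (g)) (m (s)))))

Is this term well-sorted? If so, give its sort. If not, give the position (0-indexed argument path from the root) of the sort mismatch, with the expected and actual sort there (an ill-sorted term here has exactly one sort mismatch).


        (s) : B
        (f) : A
        (g) : C
      (r (s) (f) (g)) : B
        (g) : C
      (p (g)) : A
        (s) : B
      (m (s)) : C
    (r (r (s) (f) (g)) (p (g)) (m (s))) : B
  (m (r (r (s) (f) (g)) (p (g)) (m (s)))) : C
(p (m (r (r (s) (f) (g)) (p (g)) (m (s))))) : A

well-sorted; sort = A


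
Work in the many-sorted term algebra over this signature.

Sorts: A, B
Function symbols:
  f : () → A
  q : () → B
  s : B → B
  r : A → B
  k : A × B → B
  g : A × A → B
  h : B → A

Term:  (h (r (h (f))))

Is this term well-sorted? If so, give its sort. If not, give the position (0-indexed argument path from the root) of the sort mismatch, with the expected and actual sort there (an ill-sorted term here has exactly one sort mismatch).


      (f) : A
    (h (f)) : ✗ arg 0 at [0, 0, 0] has sort A, expected B

ill-sorted at position [0, 0, 0]: expected B, got A


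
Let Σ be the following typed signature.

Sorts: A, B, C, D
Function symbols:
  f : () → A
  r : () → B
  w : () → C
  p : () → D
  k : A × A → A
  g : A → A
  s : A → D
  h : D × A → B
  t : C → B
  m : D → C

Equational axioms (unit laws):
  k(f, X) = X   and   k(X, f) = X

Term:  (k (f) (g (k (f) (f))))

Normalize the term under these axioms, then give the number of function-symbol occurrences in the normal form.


size = 2

1. (k (f) (g (k (f) (f))))  →  (g (k (f) (f)))
2. (g (k (f) (f)))  →  (g (f))
normal form: (g (f))


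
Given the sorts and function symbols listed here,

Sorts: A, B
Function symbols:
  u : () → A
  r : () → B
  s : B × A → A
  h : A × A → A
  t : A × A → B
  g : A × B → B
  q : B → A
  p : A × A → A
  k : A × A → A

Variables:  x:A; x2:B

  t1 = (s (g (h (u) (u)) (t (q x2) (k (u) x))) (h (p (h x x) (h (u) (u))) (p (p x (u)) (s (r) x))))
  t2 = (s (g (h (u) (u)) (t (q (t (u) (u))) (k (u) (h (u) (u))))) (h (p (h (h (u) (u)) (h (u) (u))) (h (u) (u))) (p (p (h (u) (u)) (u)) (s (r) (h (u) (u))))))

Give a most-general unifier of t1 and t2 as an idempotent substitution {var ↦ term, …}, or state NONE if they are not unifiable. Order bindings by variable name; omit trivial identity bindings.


{x ↦ (h (u) (u)), x2 ↦ (t (u) (u))}


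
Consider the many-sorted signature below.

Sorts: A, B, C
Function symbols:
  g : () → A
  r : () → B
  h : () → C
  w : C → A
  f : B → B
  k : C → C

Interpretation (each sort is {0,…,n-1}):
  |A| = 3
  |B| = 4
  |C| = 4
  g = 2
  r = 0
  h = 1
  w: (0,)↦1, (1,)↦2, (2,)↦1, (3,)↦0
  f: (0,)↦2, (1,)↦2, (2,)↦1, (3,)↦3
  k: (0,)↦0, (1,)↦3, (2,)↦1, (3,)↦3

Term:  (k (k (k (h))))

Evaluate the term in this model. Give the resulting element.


value = 3

  h = 1
  (k (h)) = k(1,) = 3
  (k (k (h))) = k(3,) = 3
  (k (k (k (h)))) = k(3,) = 3


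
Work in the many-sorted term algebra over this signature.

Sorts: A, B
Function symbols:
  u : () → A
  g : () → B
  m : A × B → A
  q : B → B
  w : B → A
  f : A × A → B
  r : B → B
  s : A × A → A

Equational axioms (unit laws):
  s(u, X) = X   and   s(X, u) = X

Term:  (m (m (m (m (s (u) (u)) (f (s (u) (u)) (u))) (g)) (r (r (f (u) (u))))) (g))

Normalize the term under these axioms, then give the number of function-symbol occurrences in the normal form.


1. (m (m (m (m (s (u) (u)) (f (s (u) (u)) (u))) (g)) (r (r (f (u) (u))))) (g))  →  (m (m (m (m (u) (f (s (u) (u)) (u))) (g)) (r (r (f (u) (u))))) (g))
2. (m (m (m (m (u) (f (s (u) (u)) (u))) (g)) (r (r (f (u) (u))))) (g))  →  (m (m (m (m (u) (f (u) (u))) (g)) (r (r (f (u) (u))))) (g))
normal form: (m (m (m (m (u) (f (u) (u))) (g)) (r (r (f (u) (u))))) (g))

size = 15


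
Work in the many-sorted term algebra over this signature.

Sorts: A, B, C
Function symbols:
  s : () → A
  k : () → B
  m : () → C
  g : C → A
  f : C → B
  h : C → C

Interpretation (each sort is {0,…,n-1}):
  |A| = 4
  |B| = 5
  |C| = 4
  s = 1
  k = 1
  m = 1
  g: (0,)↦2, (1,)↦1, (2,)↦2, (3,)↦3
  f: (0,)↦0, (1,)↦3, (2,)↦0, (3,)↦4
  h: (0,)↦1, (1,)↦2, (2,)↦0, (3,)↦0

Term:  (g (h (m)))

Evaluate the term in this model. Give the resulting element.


  m = 1
  (h (m)) = h(1,) = 2
  (g (h (m))) = g(2,) = 2

value = 2


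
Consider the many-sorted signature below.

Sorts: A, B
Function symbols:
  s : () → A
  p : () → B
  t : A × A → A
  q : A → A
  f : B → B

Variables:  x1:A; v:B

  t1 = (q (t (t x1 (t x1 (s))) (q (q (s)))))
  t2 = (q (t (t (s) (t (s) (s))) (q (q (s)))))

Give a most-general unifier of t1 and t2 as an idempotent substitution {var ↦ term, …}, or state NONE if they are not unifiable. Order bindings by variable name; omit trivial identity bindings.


{x1 ↦ (s)}


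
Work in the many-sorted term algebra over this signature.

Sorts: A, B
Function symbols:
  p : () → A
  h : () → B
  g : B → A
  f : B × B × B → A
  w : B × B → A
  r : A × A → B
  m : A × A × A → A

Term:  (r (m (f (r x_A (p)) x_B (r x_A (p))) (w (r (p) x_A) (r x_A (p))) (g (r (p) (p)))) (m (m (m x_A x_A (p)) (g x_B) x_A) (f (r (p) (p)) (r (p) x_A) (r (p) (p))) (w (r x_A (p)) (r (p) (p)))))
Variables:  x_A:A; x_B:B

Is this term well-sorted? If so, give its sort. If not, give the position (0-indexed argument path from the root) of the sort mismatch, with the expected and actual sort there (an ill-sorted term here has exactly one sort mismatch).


        x_A : A
        (p) : A
      (r x_A (p)) : B
      x_B : B
        x_A : A
        (p) : A
      (r x_A (p)) : B
    (f (r x_A (p)) x_B (r x_A (p))) : A
        (p) : A
        x_A : A
      (r (p) x_A) : B
        x_A : A
        (p) : A
      (r x_A (p)) : B
    (w (r (p) x_A) (r x_A (p))) : A
        (p) : A
        (p) : A
      (r (p) (p)) : B
    (g (r (p) (p))) : A
  (m (f (r x_A (p)) x_B (r x_A (p))) (w (r (p) x_A) (r x_A (p))) (g (r (p) (p)))) : A
        x_A : A
        x_A : A
        (p) : A
      (m x_A x_A (p)) : A
        x_B : B
      (g x_B) : A
      x_A : A
    (m (m x_A x_A (p)) (g x_B) x_A) : A
        (p) : A
        (p) : A
      (r (p) (p)) : B
        (p) : A
        x_A : A
      (r (p) x_A) : B
        (p) : A
        (p) : A
      (r (p) (p)) : B
    (f (r (p) (p)) (r (p) x_A) (r (p) (p))) : A
        x_A : A
        (p) : A
      (r x_A (p)) : B
        (p) : A
        (p) : A
      (r (p) (p)) : B
    (w (r x_A (p)) (r (p) (p))) : A
  (m (m (m x_A x_A (p)) (g x_B) x_A) (f (r (p) (p)) (r (p) x_A) (r (p) (p))) (w (r x_A (p)) (r (p) (p)))) : A
(r (m (f (r x_A (p)) x_B (r x_A (p))) (w (r (p) x_A) (r x_A (p))) (g (r (p) (p)))) (m (m (m x_A x_A (p)) (g x_B) x_A) (f (r (p) (p)) (r (p) x_A) (r (p) (p))) (w (r x_A (p)) (r (p) (p))))) : B

well-sorted; sort = B


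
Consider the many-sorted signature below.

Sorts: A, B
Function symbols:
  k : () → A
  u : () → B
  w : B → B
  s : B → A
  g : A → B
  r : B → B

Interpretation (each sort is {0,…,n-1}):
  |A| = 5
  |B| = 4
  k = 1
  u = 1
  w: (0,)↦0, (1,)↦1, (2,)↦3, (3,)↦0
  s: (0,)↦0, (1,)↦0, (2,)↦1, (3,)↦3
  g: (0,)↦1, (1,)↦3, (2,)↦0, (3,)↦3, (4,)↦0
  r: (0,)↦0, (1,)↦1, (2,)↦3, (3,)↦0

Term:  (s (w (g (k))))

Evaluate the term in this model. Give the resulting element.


  k = 1
  (g (k)) = g(1,) = 3
  (w (g (k))) = w(3,) = 0
  (s (w (g (k)))) = s(0,) = 0

value = 0


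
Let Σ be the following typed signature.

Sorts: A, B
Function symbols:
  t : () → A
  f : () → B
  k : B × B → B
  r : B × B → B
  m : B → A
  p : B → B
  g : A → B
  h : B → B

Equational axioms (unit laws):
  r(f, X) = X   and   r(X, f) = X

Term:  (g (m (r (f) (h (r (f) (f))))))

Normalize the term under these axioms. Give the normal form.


normal form = (g (m (h (f))))

1. (g (m (r (f) (h (r (f) (f))))))  →  (g (m (h (r (f) (f)))))
2. (g (m (h (r (f) (f)))))  →  (g (m (h (f))))


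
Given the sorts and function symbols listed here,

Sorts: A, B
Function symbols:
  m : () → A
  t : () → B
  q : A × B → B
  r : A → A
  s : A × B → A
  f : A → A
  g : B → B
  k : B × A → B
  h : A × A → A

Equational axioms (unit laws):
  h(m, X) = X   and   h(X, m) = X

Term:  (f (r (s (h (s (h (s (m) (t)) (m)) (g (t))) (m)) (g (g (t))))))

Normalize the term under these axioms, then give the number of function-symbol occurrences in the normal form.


size = 12

1. (f (r (s (h (s (h (s (m) (t)) (m)) (g (t))) (m)) (g (g (t))))))  →  (f (r (s (s (h (s (m) (t)) (m)) (g (t))) (g (g (t))))))
2. (f (r (s (s (h (s (m) (t)) (m)) (g (t))) (g (g (t))))))  →  (f (r (s (s (s (m) (t)) (g (t))) (g (g (t))))))
normal form: (f (r (s (s (s (m) (t)) (g (t))) (g (g (t))))))


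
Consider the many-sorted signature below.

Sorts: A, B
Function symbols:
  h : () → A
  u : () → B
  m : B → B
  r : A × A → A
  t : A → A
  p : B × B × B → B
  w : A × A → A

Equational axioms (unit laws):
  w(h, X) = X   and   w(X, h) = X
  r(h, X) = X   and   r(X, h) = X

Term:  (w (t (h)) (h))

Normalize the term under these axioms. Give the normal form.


normal form = (t (h))

1. (w (t (h)) (h))  →  (t (h))


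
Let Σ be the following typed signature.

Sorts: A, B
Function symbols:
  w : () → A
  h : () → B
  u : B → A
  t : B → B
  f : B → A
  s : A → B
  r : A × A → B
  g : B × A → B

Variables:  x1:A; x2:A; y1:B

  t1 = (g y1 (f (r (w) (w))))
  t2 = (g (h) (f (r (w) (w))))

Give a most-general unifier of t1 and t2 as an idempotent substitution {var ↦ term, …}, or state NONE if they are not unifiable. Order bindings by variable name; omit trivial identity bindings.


{y1 ↦ (h)}


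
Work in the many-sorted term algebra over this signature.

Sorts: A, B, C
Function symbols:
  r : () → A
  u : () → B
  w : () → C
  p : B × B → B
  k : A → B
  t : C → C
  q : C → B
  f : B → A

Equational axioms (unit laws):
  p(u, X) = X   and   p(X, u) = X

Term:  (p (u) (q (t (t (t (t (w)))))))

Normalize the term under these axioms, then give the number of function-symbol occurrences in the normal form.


size = 6

1. (p (u) (q (t (t (t (t (w)))))))  →  (q (t (t (t (t (w))))))
normal form: (q (t (t (t (t (w))))))


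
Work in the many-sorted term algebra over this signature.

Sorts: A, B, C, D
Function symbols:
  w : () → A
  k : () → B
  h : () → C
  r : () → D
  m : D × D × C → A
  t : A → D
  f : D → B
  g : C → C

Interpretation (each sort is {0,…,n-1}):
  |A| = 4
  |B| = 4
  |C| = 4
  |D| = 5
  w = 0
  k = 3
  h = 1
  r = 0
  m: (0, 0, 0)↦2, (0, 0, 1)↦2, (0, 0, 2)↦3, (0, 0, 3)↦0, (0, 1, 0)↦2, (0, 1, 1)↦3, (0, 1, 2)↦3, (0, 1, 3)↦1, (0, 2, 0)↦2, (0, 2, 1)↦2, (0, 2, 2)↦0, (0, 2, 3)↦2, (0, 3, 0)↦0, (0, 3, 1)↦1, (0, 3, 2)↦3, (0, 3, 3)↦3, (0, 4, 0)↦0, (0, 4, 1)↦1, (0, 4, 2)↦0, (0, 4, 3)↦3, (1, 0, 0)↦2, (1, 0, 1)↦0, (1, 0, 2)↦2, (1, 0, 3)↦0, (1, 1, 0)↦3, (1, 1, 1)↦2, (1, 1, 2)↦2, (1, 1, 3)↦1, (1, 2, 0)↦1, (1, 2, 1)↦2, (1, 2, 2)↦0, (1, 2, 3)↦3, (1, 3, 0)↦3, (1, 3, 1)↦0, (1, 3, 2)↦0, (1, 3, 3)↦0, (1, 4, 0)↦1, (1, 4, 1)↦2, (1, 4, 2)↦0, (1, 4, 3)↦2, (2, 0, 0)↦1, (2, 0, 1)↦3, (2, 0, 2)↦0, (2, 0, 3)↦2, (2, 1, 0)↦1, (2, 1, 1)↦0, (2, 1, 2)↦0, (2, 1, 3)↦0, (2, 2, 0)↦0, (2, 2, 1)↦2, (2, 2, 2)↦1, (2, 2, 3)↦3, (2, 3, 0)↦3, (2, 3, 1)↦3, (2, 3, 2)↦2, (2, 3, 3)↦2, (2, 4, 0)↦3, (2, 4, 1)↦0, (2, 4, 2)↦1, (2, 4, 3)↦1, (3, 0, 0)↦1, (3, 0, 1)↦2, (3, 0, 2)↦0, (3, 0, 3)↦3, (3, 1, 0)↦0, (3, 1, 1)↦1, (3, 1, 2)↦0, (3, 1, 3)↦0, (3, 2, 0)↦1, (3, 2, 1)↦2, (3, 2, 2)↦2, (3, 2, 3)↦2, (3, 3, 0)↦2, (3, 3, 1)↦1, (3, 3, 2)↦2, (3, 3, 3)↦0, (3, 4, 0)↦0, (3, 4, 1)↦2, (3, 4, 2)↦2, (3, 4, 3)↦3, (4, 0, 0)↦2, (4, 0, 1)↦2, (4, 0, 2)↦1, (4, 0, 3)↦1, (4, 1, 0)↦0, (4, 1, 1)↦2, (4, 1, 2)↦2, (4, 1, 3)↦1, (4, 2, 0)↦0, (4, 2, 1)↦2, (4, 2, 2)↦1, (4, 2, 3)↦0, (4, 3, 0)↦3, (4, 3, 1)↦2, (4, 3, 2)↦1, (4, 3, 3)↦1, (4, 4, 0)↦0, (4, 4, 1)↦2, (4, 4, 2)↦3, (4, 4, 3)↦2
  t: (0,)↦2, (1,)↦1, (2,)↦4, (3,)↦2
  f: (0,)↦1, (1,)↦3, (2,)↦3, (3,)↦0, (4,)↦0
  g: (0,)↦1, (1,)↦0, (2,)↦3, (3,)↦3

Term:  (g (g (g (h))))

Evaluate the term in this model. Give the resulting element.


value = 0

  h = 1
  (g (h)) = g(1,) = 0
  (g (g (h))) = g(0,) = 1
  (g (g (g (h)))) = g(1,) = 0


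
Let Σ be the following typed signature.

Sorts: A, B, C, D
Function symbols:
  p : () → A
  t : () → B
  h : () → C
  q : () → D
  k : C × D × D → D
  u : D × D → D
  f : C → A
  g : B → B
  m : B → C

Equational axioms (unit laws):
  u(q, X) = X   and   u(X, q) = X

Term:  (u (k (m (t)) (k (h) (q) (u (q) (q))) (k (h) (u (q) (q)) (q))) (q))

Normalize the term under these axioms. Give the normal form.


normal form = (k (m (t)) (k (h) (q) (q)) (k (h) (q) (q)))

1. (u (k (m (t)) (k (h) (q) (u (q) (q))) (k (h) (u (q) (q)) (q))) (q))  →  (k (m (t)) (k (h) (q) (u (q) (q))) (k (h) (u (q) (q)) (q)))
2. (k (m (t)) (k (h) (q) (u (q) (q))) (k (h) (u (q) (q)) (q)))  →  (k (m (t)) (k (h) (q) (q)) (k (h) (u (q) (q)) (q)))
3. (k (m (t)) (k (h) (q) (q)) (k (h) (u (q) (q)) (q)))  →  (k (m (t)) (k (h) (q) (q)) (k (h) (q) (q)))


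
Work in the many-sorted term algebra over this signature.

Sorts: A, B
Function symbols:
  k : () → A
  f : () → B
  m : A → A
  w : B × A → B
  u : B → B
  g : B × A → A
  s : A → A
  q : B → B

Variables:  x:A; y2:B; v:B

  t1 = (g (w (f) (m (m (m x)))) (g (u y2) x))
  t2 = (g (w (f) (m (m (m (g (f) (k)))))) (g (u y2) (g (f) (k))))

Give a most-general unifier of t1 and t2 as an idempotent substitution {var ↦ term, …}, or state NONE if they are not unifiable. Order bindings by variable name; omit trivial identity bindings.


{x ↦ (g (f) (k))}


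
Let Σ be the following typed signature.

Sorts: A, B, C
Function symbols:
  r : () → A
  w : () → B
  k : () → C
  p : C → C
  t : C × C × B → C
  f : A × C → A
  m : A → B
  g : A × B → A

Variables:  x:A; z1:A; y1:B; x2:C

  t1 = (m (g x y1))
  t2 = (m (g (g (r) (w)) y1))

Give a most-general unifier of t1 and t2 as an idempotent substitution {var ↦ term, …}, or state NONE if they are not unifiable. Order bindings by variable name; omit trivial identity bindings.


{x ↦ (g (r) (w))}


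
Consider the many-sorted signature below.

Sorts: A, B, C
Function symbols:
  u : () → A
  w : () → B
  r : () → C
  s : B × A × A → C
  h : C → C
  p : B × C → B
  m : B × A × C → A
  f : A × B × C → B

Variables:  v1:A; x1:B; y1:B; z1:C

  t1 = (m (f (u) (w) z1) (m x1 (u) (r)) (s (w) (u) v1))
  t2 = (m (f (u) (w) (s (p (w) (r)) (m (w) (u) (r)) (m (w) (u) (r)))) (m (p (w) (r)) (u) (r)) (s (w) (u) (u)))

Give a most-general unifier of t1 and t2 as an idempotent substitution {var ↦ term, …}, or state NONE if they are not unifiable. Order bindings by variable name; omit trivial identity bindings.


{v1 ↦ (u), x1 ↦ (p (w) (r)), z1 ↦ (s (p (w) (r)) (m (w) (u) (r)) (m (w) (u) (r)))}


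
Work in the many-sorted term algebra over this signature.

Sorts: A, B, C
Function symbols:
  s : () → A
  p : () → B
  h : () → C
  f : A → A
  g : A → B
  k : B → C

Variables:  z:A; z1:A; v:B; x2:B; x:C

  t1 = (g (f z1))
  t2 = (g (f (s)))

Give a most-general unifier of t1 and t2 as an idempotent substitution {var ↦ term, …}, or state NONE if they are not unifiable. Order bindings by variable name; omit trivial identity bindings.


{z1 ↦ (s)}


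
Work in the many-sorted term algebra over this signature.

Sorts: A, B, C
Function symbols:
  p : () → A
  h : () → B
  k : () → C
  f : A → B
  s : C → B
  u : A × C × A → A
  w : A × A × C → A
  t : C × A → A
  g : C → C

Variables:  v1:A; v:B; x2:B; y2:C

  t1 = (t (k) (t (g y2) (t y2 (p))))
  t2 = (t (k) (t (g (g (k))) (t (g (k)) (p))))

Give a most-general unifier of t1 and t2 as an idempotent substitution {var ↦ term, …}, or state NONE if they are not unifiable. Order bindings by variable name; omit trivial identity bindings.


{y2 ↦ (g (k))}


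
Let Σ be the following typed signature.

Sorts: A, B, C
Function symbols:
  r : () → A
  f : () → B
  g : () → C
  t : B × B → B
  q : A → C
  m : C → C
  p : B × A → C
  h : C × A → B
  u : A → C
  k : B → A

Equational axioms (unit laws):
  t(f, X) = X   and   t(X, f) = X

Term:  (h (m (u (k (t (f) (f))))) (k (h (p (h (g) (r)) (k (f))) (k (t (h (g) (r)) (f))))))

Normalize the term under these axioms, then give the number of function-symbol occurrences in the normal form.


1. (h (m (u (k (t (f) (f))))) (k (h (p (h (g) (r)) (k (f))) (k (t (h (g) (r)) (f))))))  →  (h (m (u (k (f)))) (k (h (p (h (g) (r)) (k (f))) (k (t (h (g) (r)) (f))))))
2. (h (m (u (k (f)))) (k (h (p (h (g) (r)) (k (f))) (k (t (h (g) (r)) (f))))))  →  (h (m (u (k (f)))) (k (h (p (h (g) (r)) (k (f))) (k (h (g) (r))))))
normal form: (h (m (u (k (f)))) (k (h (p (h (g) (r)) (k (f))) (k (h (g) (r))))))

size = 17


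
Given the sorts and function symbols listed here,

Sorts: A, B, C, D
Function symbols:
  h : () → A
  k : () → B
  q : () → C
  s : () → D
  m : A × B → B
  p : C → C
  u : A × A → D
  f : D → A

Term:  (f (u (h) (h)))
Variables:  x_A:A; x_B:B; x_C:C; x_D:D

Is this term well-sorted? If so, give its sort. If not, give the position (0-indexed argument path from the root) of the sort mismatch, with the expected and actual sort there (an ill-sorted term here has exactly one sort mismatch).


    (h) : A
    (h) : A
  (u (h) (h)) : D
(f (u (h) (h))) : A

well-sorted; sort = A


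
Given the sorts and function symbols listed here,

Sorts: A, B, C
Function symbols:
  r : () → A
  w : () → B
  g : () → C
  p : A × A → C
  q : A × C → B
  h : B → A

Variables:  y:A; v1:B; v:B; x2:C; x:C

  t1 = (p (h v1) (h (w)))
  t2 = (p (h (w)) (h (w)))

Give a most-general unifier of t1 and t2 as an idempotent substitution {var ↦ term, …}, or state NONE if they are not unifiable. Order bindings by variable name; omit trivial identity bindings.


{v1 ↦ (w)}


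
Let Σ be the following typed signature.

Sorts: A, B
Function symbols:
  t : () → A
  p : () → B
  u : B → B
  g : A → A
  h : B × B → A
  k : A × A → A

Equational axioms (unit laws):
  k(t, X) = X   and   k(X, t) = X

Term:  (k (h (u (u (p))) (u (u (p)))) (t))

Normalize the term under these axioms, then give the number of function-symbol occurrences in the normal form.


size = 7

1. (k (h (u (u (p))) (u (u (p)))) (t))  →  (h (u (u (p))) (u (u (p))))
normal form: (h (u (u (p))) (u (u (p))))


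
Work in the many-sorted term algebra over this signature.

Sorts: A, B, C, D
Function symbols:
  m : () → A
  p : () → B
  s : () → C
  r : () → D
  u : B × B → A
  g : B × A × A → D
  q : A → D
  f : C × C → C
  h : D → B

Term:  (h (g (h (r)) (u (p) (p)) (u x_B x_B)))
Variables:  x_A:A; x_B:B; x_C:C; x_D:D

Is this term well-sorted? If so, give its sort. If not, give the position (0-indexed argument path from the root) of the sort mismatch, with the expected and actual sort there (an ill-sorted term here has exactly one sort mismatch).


well-sorted; sort = B

      (r) : D
    (h (r)) : B
      (p) : B
      (p) : B
    (u (p) (p)) : A
      x_B : B
      x_B : B
    (u x_B x_B) : A
  (g (h (r)) (u (p) (p)) (u x_B x_B)) : D
(h (g (h (r)) (u (p) (p)) (u x_B x_B))) : B


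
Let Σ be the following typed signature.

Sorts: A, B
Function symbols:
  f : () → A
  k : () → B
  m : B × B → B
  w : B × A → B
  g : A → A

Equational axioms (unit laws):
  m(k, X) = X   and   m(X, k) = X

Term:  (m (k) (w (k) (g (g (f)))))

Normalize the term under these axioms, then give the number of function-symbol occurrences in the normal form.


1. (m (k) (w (k) (g (g (f)))))  →  (w (k) (g (g (f))))
normal form: (w (k) (g (g (f))))

size = 5


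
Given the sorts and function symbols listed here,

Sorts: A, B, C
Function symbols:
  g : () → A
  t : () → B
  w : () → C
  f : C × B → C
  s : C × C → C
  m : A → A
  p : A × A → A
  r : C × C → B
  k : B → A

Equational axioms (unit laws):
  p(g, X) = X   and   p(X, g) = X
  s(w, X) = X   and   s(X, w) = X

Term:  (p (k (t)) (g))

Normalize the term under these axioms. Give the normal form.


1. (p (k (t)) (g))  →  (k (t))

normal form = (k (t))


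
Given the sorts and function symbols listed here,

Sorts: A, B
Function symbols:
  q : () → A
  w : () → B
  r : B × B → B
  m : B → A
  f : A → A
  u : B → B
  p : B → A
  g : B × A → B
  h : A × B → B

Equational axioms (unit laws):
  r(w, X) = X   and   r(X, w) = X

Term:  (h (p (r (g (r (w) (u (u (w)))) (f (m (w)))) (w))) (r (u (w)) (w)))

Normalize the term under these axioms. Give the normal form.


normal form = (h (p (g (u (u (w))) (f (m (w))))) (u (w)))

1. (h (p (r (g (r (w) (u (u (w)))) (f (m (w)))) (w))) (r (u (w)) (w)))  →  (h (p (g (r (w) (u (u (w)))) (f (m (w))))) (r (u (w)) (w)))
2. (h (p (g (r (w) (u (u (w)))) (f (m (w))))) (r (u (w)) (w)))  →  (h (p (g (u (u (w))) (f (m (w))))) (r (u (w)) (w)))
3. (h (p (g (u (u (w))) (f (m (w))))) (r (u (w)) (w)))  →  (h (p (g (u (u (w))) (f (m (w))))) (u (w)))


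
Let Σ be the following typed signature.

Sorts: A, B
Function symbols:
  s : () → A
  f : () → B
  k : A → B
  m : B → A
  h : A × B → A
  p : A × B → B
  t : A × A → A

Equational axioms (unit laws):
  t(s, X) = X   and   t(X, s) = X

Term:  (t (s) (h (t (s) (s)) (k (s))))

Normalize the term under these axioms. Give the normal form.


1. (t (s) (h (t (s) (s)) (k (s))))  →  (h (t (s) (s)) (k (s)))
2. (h (t (s) (s)) (k (s)))  →  (h (s) (k (s)))

normal form = (h (s) (k (s)))


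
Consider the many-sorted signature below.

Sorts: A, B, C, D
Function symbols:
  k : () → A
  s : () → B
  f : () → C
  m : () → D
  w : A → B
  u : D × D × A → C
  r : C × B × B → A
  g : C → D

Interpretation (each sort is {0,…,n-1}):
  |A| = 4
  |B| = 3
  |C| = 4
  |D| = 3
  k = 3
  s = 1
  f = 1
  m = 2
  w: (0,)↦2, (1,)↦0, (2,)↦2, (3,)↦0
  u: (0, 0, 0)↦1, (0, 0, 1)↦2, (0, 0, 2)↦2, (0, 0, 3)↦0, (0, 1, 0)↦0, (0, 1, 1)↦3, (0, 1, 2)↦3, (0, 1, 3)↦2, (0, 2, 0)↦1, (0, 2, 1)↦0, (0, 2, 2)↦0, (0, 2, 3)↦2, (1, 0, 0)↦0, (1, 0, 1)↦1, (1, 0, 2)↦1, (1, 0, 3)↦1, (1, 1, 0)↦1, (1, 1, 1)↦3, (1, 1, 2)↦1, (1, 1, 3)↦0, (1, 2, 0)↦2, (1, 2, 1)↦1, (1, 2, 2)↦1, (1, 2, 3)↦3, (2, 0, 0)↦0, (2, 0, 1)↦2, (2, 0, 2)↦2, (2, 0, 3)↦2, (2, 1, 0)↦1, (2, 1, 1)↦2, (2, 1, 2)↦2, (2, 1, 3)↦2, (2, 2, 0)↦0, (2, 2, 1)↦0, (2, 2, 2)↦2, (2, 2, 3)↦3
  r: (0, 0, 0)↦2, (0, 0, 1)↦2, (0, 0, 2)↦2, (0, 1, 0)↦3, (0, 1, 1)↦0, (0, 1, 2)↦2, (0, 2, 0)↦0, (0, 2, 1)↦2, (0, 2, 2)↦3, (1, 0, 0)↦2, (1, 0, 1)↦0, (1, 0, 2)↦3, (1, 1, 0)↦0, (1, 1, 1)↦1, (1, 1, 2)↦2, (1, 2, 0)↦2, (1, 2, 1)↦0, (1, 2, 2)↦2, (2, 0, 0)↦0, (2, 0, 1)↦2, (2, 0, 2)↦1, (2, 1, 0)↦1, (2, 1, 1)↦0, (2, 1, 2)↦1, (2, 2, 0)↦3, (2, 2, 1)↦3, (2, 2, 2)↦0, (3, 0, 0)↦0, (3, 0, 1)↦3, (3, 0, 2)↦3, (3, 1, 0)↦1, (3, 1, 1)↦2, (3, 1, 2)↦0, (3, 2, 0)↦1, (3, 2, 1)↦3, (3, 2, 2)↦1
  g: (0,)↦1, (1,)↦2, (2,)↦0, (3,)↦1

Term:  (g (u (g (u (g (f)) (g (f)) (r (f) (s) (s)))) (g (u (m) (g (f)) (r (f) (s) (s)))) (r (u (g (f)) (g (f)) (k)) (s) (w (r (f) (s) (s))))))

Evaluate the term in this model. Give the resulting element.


  f = 1
  (g (f)) = g(1,) = 2
  f = 1
  (g (f)) = g(1,) = 2
  f = 1
  s = 1
  s = 1
  (r (f) (s) (s)) = r(1, 1, 1) = 1
  (u (g (f)) (g (f)) (r (f) (s) (s))) = u(2, 2, 1) = 0
  (g (u (g (f)) (g (f)) (r (f) (s) (s)))) = g(0,) = 1
  m = 2
  f = 1
  (g (f)) = g(1,) = 2
  f = 1
  s = 1
  s = 1
  (r (f) (s) (s)) = r(1, 1, 1) = 1
  (u (m) (g (f)) (r (f) (s) (s))) = u(2, 2, 1) = 0
  (g (u (m) (g (f)) (r (f) (s) (s)))) = g(0,) = 1
  f = 1
  (g (f)) = g(1,) = 2
  f = 1
  (g (f)) = g(1,) = 2
  k = 3
  (u (g (f)) (g (f)) (k)) = u(2, 2, 3) = 3
  s = 1
  f = 1
  s = 1
  s = 1
  (r (f) (s) (s)) = r(1, 1, 1) = 1
  (w (r (f) (s) (s))) = w(1,) = 0
  (r (u (g (f)) (g (f)) (k)) (s) (w (r (f) (s) (s)))) = r(3, 1, 0) = 1
  (u (g (u (g (f)) (g (f)) (r (f) (s) (s)))) (g (u (m) (g (f)) (r (f) (s) (s)))) (r (u (g (f)) (g (f)) (k)) (s) (w (r (f) (s) (s))))) = u(1, 1, 1) = 3
  (g (u (g (u (g (f)) (g (f)) (r (f) (s) (s)))) (g (u (m) (g (f)) (r (f) (s) (s)))) (r (u (g (f)) (g (f)) (k)) (s) (w (r (f) (s) (s)))))) = g(3,) = 1

value = 1


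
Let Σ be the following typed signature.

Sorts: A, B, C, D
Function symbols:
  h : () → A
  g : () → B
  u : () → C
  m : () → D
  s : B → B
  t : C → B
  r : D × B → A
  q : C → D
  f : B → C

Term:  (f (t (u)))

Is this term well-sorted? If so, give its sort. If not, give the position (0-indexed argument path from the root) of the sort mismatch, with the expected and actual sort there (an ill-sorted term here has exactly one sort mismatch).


well-sorted; sort = C

    (u) : C
  (t (u)) : B
(f (t (u))) : C


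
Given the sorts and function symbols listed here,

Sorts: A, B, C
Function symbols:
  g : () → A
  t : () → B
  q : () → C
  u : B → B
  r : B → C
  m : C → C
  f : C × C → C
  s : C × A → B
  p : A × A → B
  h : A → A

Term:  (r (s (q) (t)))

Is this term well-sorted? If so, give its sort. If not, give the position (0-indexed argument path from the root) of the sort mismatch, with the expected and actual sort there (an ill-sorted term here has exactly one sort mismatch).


ill-sorted at position [0, 1]: expected A, got B

    (q) : C
    (t) : B
  (s (q) (t)) : ✗ arg 1 at [0, 1] has sort B, expected A


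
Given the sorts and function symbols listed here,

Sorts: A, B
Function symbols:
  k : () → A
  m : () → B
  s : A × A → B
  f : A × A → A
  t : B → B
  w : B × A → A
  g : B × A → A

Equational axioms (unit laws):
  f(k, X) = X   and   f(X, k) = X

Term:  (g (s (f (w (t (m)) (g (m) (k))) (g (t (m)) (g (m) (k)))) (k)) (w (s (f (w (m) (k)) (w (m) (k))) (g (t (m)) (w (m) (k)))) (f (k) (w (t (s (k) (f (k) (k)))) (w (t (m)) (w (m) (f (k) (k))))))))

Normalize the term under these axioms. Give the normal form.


1. (g (s (f (w (t (m)) (g (m) (k))) (g (t (m)) (g (m) (k)))) (k)) (w (s (f (w (m) (k)) (w (m) (k))) (g (t (m)) (w (m) (k)))) (f (k) (w (t (s (k) (f (k) (k)))) (w (t (m)) (w (m) (f (k) (k))))))))  →  (g (s (f (w (t (m)) (g (m) (k))) (g (t (m)) (g (m) (k)))) (k)) (w (s (f (w (m) (k)) (w (m) (k))) (g (t (m)) (w (m) (k)))) (w (t (s (k) (f (k) (k)))) (w (t (m)) (w (m) (f (k) (k)))))))
2. (g (s (f (w (t (m)) (g (m) (k))) (g (t (m)) (g (m) (k)))) (k)) (w (s (f (w (m) (k)) (w (m) (k))) (g (t (m)) (w (m) (k)))) (w (t (s (k) (f (k) (k)))) (w (t (m)) (w (m) (f (k) (k)))))))  →  (g (s (f (w (t (m)) (g (m) (k))) (g (t (m)) (g (m) (k)))) (k)) (w (s (f (w (m) (k)) (w (m) (k))) (g (t (m)) (w (m) (k)))) (w (t (s (k) (k))) (w (t (m)) (w (m) (f (k) (k)))))))
3. (g (s (f (w (t (m)) (g (m) (k))) (g (t (m)) (g (m) (k)))) (k)) (w (s (f (w (m) (k)) (w (m) (k))) (g (t (m)) (w (m) (k)))) (w (t (s (k) (k))) (w (t (m)) (w (m) (f (k) (k)))))))  →  (g (s (f (w (t (m)) (g (m) (k))) (g (t (m)) (g (m) (k)))) (k)) (w (s (f (w (m) (k)) (w (m) (k))) (g (t (m)) (w (m) (k)))) (w (t (s (k) (k))) (w (t (m)) (w (m) (k))))))

normal form = (g (s (f (w (t (m)) (g (m) (k))) (g (t (m)) (g (m) (k)))) (k)) (w (s (f (w (m) (k)) (w (m) (k))) (g (t (m)) (w (m) (k)))) (w (t (s (k) (k))) (w (t (m)) (w (m) (k))))))


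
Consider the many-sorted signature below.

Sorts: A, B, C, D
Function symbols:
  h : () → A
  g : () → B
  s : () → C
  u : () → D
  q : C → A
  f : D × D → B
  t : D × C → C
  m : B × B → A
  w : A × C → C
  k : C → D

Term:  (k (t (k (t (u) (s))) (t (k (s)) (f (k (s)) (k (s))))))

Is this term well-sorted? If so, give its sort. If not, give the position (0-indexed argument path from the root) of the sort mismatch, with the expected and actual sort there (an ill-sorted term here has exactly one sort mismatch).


        (u) : D
        (s) : C
      (t (u) (s)) : C
    (k (t (u) (s))) : D
        (s) : C
      (k (s)) : D
          (s) : C
        (k (s)) : D
          (s) : C
        (k (s)) : D
      (f (k (s)) (k (s))) : B
    (t (k (s)) (f (k (s)) (k (s)))) : ✗ arg 1 at [0, 1, 1] has sort B, expected C

ill-sorted at position [0, 1, 1]: expected C, got B


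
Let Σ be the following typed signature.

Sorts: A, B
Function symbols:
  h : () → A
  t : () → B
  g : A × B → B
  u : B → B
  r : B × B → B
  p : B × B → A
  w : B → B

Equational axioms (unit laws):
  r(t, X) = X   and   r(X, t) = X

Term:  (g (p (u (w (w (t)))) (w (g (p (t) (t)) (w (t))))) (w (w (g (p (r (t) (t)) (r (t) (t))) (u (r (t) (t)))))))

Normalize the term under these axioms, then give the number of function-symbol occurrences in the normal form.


size = 21

1. (g (p (u (w (w (t)))) (w (g (p (t) (t)) (w (t))))) (w (w (g (p (r (t) (t)) (r (t) (t))) (u (r (t) (t)))))))  →  (g (p (u (w (w (t)))) (w (g (p (t) (t)) (w (t))))) (w (w (g (p (t) (r (t) (t))) (u (r (t) (t)))))))
2. (g (p (u (w (w (t)))) (w (g (p (t) (t)) (w (t))))) (w (w (g (p (t) (r (t) (t))) (u (r (t) (t)))))))  →  (g (p (u (w (w (t)))) (w (g (p (t) (t)) (w (t))))) (w (w (g (p (t) (t)) (u (r (t) (t)))))))
3. (g (p (u (w (w (t)))) (w (g (p (t) (t)) (w (t))))) (w (w (g (p (t) (t)) (u (r (t) (t)))))))  →  (g (p (u (w (w (t)))) (w (g (p (t) (t)) (w (t))))) (w (w (g (p (t) (t)) (u (t))))))
normal form: (g (p (u (w (w (t)))) (w (g (p (t) (t)) (w (t))))) (w (w (g (p (t) (t)) (u (t))))))


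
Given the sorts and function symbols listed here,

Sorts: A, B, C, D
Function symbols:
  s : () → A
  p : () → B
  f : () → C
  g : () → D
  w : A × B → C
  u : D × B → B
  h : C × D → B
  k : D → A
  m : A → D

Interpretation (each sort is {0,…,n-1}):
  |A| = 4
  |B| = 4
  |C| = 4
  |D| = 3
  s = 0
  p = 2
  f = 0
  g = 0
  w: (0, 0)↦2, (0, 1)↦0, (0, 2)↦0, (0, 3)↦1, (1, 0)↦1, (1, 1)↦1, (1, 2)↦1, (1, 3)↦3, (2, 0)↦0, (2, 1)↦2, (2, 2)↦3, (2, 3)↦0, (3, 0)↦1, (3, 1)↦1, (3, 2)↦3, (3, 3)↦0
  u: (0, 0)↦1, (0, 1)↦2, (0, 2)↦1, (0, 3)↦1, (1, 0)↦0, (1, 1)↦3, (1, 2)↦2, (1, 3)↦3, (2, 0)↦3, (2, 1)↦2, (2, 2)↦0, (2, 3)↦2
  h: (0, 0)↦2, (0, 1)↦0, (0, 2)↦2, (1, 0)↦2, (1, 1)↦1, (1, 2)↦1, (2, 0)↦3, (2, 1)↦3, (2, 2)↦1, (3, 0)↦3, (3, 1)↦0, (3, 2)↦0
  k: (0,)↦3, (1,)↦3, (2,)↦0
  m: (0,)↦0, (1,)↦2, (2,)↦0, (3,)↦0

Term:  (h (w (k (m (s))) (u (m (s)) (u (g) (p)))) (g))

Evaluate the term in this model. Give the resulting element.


value = 3

  s = 0
  (m (s)) = m(0,) = 0
  (k (m (s))) = k(0,) = 3
  s = 0
  (m (s)) = m(0,) = 0
  g = 0
  p = 2
  (u (g) (p)) = u(0, 2) = 1
  (u (m (s)) (u (g) (p))) = u(0, 1) = 2
  (w (k (m (s))) (u (m (s)) (u (g) (p)))) = w(3, 2) = 3
  g = 0
  (h (w (k (m (s))) (u (m (s)) (u (g) (p)))) (g)) = h(3, 0) = 3


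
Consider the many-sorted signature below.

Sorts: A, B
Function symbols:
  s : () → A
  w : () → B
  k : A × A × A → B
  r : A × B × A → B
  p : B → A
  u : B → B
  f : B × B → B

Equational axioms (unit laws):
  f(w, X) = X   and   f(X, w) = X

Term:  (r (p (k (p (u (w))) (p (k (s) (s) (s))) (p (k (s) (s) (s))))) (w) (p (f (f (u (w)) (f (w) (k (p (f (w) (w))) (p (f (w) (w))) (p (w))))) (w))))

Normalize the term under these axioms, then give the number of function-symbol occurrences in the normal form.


size = 28

1. (r (p (k (p (u (w))) (p (k (s) (s) (s))) (p (k (s) (s) (s))))) (w) (p (f (f (u (w)) (f (w) (k (p (f (w) (w))) (p (f (w) (w))) (p (w))))) (w))))  →  (r (p (k (p (u (w))) (p (k (s) (s) (s))) (p (k (s) (s) (s))))) (w) (p (f (u (w)) (f (w) (k (p (f (w) (w))) (p (f (w) (w))) (p (w)))))))
2. (r (p (k (p (u (w))) (p (k (s) (s) (s))) (p (k (s) (s) (s))))) (w) (p (f (u (w)) (f (w) (k (p (f (w) (w))) (p (f (w) (w))) (p (w)))))))  →  (r (p (k (p (u (w))) (p (k (s) (s) (s))) (p (k (s) (s) (s))))) (w) (p (f (u (w)) (k (p (f (w) (w))) (p (f (w) (w))) (p (w))))))
3. (r (p (k (p (u (w))) (p (k (s) (s) (s))) (p (k (s) (s) (s))))) (w) (p (f (u (w)) (k (p (f (w) (w))) (p (f (w) (w))) (p (w))))))  →  (r (p (k (p (u (w))) (p (k (s) (s) (s))) (p (k (s) (s) (s))))) (w) (p (f (u (w)) (k (p (w)) (p (f (w) (w))) (p (w))))))
4. (r (p (k (p (u (w))) (p (k (s) (s) (s))) (p (k (s) (s) (s))))) (w) (p (f (u (w)) (k (p (w)) (p (f (w) (w))) (p (w))))))  →  (r (p (k (p (u (w))) (p (k (s) (s) (s))) (p (k (s) (s) (s))))) (w) (p (f (u (w)) (k (p (w)) (p (w)) (p (w))))))
normal form: (r (p (k (p (u (w))) (p (k (s) (s) (s))) (p (k (s) (s) (s))))) (w) (p (f (u (w)) (k (p (w)) (p (w)) (p (w))))))


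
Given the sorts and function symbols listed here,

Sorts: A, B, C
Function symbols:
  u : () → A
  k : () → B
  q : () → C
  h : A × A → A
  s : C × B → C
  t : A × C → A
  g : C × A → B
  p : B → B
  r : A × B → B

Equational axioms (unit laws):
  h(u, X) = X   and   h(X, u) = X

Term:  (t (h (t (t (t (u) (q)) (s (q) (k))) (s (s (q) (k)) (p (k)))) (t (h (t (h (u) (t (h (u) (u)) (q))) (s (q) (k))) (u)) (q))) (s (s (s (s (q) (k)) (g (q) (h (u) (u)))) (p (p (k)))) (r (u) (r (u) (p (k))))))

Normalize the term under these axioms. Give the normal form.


1. (t (h (t (t (t (u) (q)) (s (q) (k))) (s (s (q) (k)) (p (k)))) (t (h (t (h (u) (t (h (u) (u)) (q))) (s (q) (k))) (u)) (q))) (s (s (s (s (q) (k)) (g (q) (h (u) (u)))) (p (p (k)))) (r (u) (r (u) (p (k))))))  →  (t (h (t (t (t (u) (q)) (s (q) (k))) (s (s (q) (k)) (p (k)))) (t (t (h (u) (t (h (u) (u)) (q))) (s (q) (k))) (q))) (s (s (s (s (q) (k)) (g (q) (h (u) (u)))) (p (p (k)))) (r (u) (r (u) (p (k))))))
2. (t (h (t (t (t (u) (q)) (s (q) (k))) (s (s (q) (k)) (p (k)))) (t (t (h (u) (t (h (u) (u)) (q))) (s (q) (k))) (q))) (s (s (s (s (q) (k)) (g (q) (h (u) (u)))) (p (p (k)))) (r (u) (r (u) (p (k))))))  →  (t (h (t (t (t (u) (q)) (s (q) (k))) (s (s (q) (k)) (p (k)))) (t (t (t (h (u) (u)) (q)) (s (q) (k))) (q))) (s (s (s (s (q) (k)) (g (q) (h (u) (u)))) (p (p (k)))) (r (u) (r (u) (p (k))))))
3. (t (h (t (t (t (u) (q)) (s (q) (k))) (s (s (q) (k)) (p (k)))) (t (t (t (h (u) (u)) (q)) (s (q) (k))) (q))) (s (s (s (s (q) (k)) (g (q) (h (u) (u)))) (p (p (k)))) (r (u) (r (u) (p (k))))))  →  (t (h (t (t (t (u) (q)) (s (q) (k))) (s (s (q) (k)) (p (k)))) (t (t (t (u) (q)) (s (q) (k))) (q))) (s (s (s (s (q) (k)) (g (q) (h (u) (u)))) (p (p (k)))) (r (u) (r (u) (p (k))))))
4. (t (h (t (t (t (u) (q)) (s (q) (k))) (s (s (q) (k)) (p (k)))) (t (t (t (u) (q)) (s (q) (k))) (q))) (s (s (s (s (q) (k)) (g (q) (h (u) (u)))) (p (p (k)))) (r (u) (r (u) (p (k))))))  →  (t (h (t (t (t (u) (q)) (s (q) (k))) (s (s (q) (k)) (p (k)))) (t (t (t (u) (q)) (s (q) (k))) (q))) (s (s (s (s (q) (k)) (g (q) (u))) (p (p (k)))) (r (u) (r (u) (p (k))))))

normal form = (t (h (t (t (t (u) (q)) (s (q) (k))) (s (s (q) (k)) (p (k)))) (t (t (t (u) (q)) (s (q) (k))) (q))) (s (s (s (s (q) (k)) (g (q) (u))) (p (p (k)))) (r (u) (r (u) (p (k))))))


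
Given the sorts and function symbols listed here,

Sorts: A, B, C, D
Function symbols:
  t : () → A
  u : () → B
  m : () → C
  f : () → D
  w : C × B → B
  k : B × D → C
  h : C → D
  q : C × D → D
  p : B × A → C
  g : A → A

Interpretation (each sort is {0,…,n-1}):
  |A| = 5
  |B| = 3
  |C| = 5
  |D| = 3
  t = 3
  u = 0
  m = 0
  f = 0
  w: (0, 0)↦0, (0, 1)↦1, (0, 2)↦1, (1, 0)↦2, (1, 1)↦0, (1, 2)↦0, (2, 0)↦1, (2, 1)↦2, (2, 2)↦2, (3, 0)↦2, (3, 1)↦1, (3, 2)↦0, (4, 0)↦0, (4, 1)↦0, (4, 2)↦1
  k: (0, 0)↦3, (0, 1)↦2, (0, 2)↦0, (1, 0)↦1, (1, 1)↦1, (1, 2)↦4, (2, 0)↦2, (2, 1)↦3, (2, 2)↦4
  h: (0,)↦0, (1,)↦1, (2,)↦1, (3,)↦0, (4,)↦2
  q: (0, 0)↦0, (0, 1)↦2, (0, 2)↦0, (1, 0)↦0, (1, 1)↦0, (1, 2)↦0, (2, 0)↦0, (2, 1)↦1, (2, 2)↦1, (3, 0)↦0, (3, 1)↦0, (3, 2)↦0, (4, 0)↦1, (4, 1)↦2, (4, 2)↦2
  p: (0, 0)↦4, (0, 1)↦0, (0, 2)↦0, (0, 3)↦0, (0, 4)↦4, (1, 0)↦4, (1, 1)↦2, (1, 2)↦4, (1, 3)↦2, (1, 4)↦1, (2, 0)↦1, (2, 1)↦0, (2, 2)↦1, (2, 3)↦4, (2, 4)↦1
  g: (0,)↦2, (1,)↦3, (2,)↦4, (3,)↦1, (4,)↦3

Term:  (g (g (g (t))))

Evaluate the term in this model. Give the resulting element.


  t = 3
  (g (t)) = g(3,) = 1
  (g (g (t))) = g(1,) = 3
  (g (g (g (t)))) = g(3,) = 1

value = 1


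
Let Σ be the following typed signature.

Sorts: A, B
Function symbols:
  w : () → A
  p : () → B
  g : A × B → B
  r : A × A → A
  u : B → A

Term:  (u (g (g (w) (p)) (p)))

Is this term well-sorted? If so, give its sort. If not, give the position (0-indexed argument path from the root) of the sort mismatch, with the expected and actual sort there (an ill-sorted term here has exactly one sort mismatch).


      (w) : A
      (p) : B
    (g (w) (p)) : B
    (p) : B
  (g (g (w) (p)) (p)) : ✗ arg 0 at [0, 0] has sort B, expected A

ill-sorted at position [0, 0]: expected A, got B


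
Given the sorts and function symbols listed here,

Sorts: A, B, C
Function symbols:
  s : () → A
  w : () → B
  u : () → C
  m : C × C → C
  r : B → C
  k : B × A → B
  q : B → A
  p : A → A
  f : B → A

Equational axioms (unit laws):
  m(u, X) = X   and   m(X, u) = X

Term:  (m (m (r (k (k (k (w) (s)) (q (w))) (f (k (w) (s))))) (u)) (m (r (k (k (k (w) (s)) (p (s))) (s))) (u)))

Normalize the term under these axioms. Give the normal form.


1. (m (m (r (k (k (k (w) (s)) (q (w))) (f (k (w) (s))))) (u)) (m (r (k (k (k (w) (s)) (p (s))) (s))) (u)))  →  (m (r (k (k (k (w) (s)) (q (w))) (f (k (w) (s))))) (m (r (k (k (k (w) (s)) (p (s))) (s))) (u)))
2. (m (r (k (k (k (w) (s)) (q (w))) (f (k (w) (s))))) (m (r (k (k (k (w) (s)) (p (s))) (s))) (u)))  →  (m (r (k (k (k (w) (s)) (q (w))) (f (k (w) (s))))) (r (k (k (k (w) (s)) (p (s))) (s))))

normal form = (m (r (k (k (k (w) (s)) (q (w))) (f (k (w) (s))))) (r (k (k (k (w) (s)) (p (s))) (s))))


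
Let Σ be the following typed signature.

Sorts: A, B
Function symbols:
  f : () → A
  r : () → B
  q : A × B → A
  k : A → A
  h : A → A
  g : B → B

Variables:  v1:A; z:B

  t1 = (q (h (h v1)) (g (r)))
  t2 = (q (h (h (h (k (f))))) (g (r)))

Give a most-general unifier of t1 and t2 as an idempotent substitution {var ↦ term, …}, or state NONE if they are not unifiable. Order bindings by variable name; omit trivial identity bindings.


{v1 ↦ (h (k (f)))}


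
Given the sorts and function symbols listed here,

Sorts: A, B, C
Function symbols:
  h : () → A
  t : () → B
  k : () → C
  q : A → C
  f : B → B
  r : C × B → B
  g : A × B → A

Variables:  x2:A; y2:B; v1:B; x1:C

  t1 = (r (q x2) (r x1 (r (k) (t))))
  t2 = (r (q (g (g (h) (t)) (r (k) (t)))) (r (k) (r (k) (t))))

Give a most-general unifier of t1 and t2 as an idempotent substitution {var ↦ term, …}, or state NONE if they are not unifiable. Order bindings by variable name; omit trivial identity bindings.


{x1 ↦ (k), x2 ↦ (g (g (h) (t)) (r (k) (t)))}
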